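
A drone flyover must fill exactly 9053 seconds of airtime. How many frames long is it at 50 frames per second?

Frames = 9053 × 50 = 452650.

452650 frames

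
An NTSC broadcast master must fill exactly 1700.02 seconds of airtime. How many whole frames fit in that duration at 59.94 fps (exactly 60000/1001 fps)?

101899 frames

Frames = 1700.02 × 60000/1001 = 14571600/143 ≈ 101899.3007.
Complete frames: 101899.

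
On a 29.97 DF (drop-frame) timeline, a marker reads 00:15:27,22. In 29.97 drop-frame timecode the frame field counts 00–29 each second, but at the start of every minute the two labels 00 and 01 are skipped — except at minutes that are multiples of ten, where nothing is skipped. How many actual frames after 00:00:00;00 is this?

Complete 10-minute blocks: 1, each 17982 frames → 17982.
Remaining 5 whole minutes in the current block: 1800 + 4 × 1798 = 8992 frames.
Within the current minute: 27 × 30 + 22 − 2 = 830 (labels ;00/;01 skipped at this minute). Total = 17982 + 8992 + 830 = 27804.

27804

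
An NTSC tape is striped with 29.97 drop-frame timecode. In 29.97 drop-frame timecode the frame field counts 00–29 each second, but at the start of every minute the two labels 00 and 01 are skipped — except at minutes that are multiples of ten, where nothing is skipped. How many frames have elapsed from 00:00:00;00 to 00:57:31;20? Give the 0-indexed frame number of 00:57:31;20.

As if non-drop at 30 labels/s: (0 × 3600 + 57 × 60 + 31) × 30 + 20 = 103550.
Minute boundaries passed: 57; those not divisible by 10: 57 − 5 = 52; dropped labels = 2 × 52 = 104.
Actual frame index = 103550 − 104 = 103446.

103446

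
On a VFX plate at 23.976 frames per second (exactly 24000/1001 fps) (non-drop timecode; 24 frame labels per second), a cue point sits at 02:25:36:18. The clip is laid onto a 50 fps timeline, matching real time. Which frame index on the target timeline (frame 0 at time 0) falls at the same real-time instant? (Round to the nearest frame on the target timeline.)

Source frame index: (2×3600 + 25×60 + 36) × 24 + 18 = 209682.
Real time: 209682 / (24000/1001) = 34981947/4000 s.
Target frame: (34981947/4000) × (50) = 34981947/80 ≈ 437274.338 → 437274.

frame 437274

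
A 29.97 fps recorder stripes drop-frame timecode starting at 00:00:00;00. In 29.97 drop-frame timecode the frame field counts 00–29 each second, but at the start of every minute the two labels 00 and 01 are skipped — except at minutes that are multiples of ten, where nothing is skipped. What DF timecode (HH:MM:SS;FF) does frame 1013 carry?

Each 10-minute DF block holds 10 × 60 × 30 − 9 × 2 = 17982 frames. 1013 ÷ 17982 → 0 full blocks, remainder 1013.
Within the partial block the first minute is 1800 frames and each further minute 1798, so 0 further minute boundaries passed. Total skipped labels = 18 × 0 + 2 × 0 = 0.
Non-drop label index = 1013 + 0 = 1013; at 30 labels/s that is 00:00:33:23, i.e. DF 00:00:33;23.

00:00:33;23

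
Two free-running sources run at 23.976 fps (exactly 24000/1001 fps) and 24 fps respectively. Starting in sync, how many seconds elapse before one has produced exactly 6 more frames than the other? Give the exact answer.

The gap grows by |24 − 24000/1001| = 24/1001 frames per second.
Time for a 6-frame gap: 6 ÷ (24/1001) = 250.25 s.

250.25 seconds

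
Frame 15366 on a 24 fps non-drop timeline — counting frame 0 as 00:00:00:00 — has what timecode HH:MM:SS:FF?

00:10:40:06

15366 ÷ 24 = 640 full seconds, remainder 6 frames.
640 s = 0 h 10 min 40 s.
Timecode: 00:10:40:06.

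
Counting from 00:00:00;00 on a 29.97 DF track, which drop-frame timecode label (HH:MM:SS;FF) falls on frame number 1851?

Ten DF minutes hold 17982 frames, so frame 1851 lies in block 0 (frames 0–17981) with 1851 frames into that block.
The block's first minute is 1800 frames and the rest 1798 each; 1851 frames reaches minute 1, so 0 × 18 + 1 × 2 = 2 labels have been skipped so far.
Adding those back, label number 1851 + 2 = 1853 at 30 labels/s is 61 s + 23 f = 0 h 1 min 1 s frame 23, i.e. 00:01:01;23.

00:01:01;23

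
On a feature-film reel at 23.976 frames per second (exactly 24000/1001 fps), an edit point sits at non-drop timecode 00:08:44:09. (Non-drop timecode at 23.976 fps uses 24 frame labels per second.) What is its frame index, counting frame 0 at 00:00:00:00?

frame 12585

Total seconds to the label: (0 × 3600 + 8 × 60 + 44) = 524.
Frame index = 524 × 24 + 9 = 12585.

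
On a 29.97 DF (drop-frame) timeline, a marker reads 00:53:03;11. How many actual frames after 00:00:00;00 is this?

Complete 10-minute blocks: 5, each 17982 frames → 89910.
Remaining 3 whole minutes in the current block: 1800 + 2 × 1798 = 5396 frames.
Within the current minute: 3 × 30 + 11 − 2 = 99 (labels ;00/;01 skipped at this minute). Total = 89910 + 5396 + 99 = 95405.

95405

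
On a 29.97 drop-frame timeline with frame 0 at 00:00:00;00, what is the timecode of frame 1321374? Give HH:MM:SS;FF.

12:14:49;26

Ten DF minutes hold 17982 frames, so frame 1321374 lies in block 73 (frames 1312686–1330667) with 8688 frames into that block.
The block's first minute is 1800 frames and the rest 1798 each; 8688 frames reaches minute 4, so 73 × 18 + 4 × 2 = 1322 labels have been skipped so far.
Adding those back, label number 1321374 + 1322 = 1322696 at 30 labels/s is 44089 s + 26 f = 12 h 14 min 49 s frame 26, i.e. 12:14:49;26.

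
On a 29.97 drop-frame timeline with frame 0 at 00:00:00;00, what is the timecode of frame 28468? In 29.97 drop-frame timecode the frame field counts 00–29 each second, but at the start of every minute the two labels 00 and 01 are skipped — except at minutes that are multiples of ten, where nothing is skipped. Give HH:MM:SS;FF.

00:15:49;26

Each 10-minute DF block holds 10 × 60 × 30 − 9 × 2 = 17982 frames. 28468 ÷ 17982 → 1 full block, remainder 10486.
Within the partial block the first minute is 1800 frames and each further minute 1798, so 5 further minute boundaries passed. Total skipped labels = 18 × 1 + 2 × 5 = 28.
Non-drop label index = 28468 + 28 = 28496; at 30 labels/s that is 00:15:49:26, i.e. DF 00:15:49;26.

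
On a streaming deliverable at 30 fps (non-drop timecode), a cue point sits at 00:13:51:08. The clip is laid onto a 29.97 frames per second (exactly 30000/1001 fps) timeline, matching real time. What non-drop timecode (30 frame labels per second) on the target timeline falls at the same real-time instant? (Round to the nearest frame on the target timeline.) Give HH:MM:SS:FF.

Source frame index: (0×3600 + 13×60 + 51) × 30 + 8 = 24938.
Real time: 24938 / (30) = 12469/15 s.
Target frame: (12469/15) × (30000/1001) = 24938000/1001 ≈ 24913.087 → 24913.
At 30 labels/s: frame 24913 → 00:13:50:13.

00:13:50:13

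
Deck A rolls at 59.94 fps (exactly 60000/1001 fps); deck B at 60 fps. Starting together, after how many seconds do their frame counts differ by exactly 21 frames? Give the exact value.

350.35 seconds

The gap grows by |60 − 60000/1001| = 60/1001 frames per second.
Time for a 21-frame gap: 21 ÷ (60/1001) = 350.35 s.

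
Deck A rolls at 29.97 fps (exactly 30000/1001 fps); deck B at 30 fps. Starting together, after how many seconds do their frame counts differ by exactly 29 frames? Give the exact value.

The gap grows by |30 − 30000/1001| = 30/1001 frames per second.
Time for a 29-frame gap: 29 ÷ (30/1001) = 29029/30 s.

29029/30 seconds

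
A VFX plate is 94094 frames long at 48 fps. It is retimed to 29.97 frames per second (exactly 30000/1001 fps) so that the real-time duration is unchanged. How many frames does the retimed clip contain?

Target frames = source frames × (target rate / source rate) = 94094 × (30000/1001)/(48) = 94094 × 625/1001 = 58750.

58750 frames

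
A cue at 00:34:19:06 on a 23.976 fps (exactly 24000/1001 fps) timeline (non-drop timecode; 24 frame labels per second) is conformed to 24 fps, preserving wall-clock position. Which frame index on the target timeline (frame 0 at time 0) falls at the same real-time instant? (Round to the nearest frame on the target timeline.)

Source frame index: (0×3600 + 34×60 + 19) × 24 + 6 = 49422.
Real time: 49422 / (24000/1001) = 8245237/4000 s.
Target frame: (8245237/4000) × (24) = 24735711/500 ≈ 49471.422 → 49471.

frame 49471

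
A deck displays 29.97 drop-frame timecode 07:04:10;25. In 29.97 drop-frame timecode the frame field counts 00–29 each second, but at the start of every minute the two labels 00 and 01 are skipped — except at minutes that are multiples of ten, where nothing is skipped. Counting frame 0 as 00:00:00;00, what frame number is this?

As if non-drop at 30 labels/s: (7 × 3600 + 4 × 60 + 10) × 30 + 25 = 763525.
Minute boundaries passed: 424; those not divisible by 10: 424 − 42 = 382; dropped labels = 2 × 382 = 764.
Actual frame index = 763525 − 764 = 762761.

762761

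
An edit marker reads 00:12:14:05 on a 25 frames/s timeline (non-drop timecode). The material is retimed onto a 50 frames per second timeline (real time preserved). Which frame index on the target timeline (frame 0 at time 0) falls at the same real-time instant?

frame 36710

Source frame index: (0×3600 + 12×60 + 14) × 25 + 5 = 18355.
Real time: 18355 / (25) = 3671/5 s.
Target frame: (3671/5) × (50) = 36710.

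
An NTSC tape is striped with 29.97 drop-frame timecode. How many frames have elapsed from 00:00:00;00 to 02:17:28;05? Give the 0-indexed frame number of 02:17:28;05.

Complete 10-minute blocks: 13, each 17982 frames → 233766.
Remaining 7 whole minutes in the current block: 1800 + 6 × 1798 = 12588 frames.
Within the current minute: 28 × 30 + 5 − 2 = 843 (labels ;00/;01 skipped at this minute). Total = 233766 + 12588 + 843 = 247197.

247197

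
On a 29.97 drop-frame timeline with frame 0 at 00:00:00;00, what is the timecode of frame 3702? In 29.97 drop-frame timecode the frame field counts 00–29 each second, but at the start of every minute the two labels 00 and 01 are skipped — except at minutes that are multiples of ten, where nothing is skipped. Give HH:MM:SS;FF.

Each 10-minute DF block holds 10 × 60 × 30 − 9 × 2 = 17982 frames. 3702 ÷ 17982 → 0 full blocks, remainder 3702.
Within the partial block the first minute is 1800 frames and each further minute 1798, so 2 further minute boundaries passed. Total skipped labels = 18 × 0 + 2 × 2 = 4.
Non-drop label index = 3702 + 4 = 3706; at 30 labels/s that is 00:02:03:16, i.e. DF 00:02:03;16.

00:02:03;16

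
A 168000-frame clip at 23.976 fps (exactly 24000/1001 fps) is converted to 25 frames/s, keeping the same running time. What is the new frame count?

175175 frames

Target frames = source frames × (target rate / source rate) = 168000 × (25)/(24000/1001) = 168000 × 1001/960 = 175175.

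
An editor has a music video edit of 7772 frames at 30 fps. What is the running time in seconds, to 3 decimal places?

259.067 seconds

Running time = 7772 × 1/30 = 3886/15 s ≈ 259.067 s.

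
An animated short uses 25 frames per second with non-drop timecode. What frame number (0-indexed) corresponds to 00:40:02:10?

Total seconds to the label: (0 × 3600 + 40 × 60 + 2) = 2402.
Frame index = 2402 × 25 + 10 = 60060.

frame 60060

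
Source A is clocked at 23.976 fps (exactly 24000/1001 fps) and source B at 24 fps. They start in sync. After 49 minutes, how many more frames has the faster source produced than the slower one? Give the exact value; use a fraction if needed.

49 min = 2940 s.
A emits 24000/1001 × 2940 = 10080000/143 frames; B emits 24 × 2940 = 70560.
Difference = 10080/143 frames (≈ 70.4895); B is ahead of A.

10080/143 frames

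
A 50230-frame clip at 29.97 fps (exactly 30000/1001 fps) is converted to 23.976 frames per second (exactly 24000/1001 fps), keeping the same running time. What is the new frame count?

Target frames = source frames × (target rate / source rate) = 50230 × (24000/1001)/(30000/1001) = 50230 × 4/5 = 40184.

40184 frames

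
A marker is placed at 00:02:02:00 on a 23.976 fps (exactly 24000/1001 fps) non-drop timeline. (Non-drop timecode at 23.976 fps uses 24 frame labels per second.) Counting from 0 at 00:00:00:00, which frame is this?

frame 2928

Total seconds to the label: (0 × 3600 + 2 × 60 + 2) = 122.
Frame index = 122 × 24 + 0 = 2928.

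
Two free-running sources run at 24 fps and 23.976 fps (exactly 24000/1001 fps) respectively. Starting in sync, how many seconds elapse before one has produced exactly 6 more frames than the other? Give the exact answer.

The gap grows by |24000/1001 − 24| = 24/1001 frames per second.
Time for a 6-frame gap: 6 ÷ (24/1001) = 250.25 s.

250.25 seconds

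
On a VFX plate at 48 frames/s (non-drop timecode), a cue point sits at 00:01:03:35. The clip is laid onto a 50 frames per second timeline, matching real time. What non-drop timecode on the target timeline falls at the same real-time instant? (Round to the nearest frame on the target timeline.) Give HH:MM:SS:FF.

00:01:03:36

Source frame index: (0×3600 + 1×60 + 3) × 48 + 35 = 3059.
Real time: 3059 / (48) = 3059/48 s.
Target frame: (3059/48) × (50) = 76475/24 ≈ 3186.458 → 3186.
At 50 labels/s: frame 3186 → 00:01:03:36.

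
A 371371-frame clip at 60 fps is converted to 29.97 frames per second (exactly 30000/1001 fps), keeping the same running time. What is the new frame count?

185500 frames

Target frames = source frames × (target rate / source rate) = 371371 × (30000/1001)/(60) = 371371 × 500/1001 = 185500.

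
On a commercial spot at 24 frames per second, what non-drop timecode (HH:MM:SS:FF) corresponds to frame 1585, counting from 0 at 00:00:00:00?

1585 ÷ 24 = 66 full seconds, remainder 1 frame.
66 s = 0 h 1 min 6 s.
Timecode: 00:01:06:01.

00:01:06:01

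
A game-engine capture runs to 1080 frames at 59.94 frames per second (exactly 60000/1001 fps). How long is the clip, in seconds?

18.018 seconds

Running time = 1080 / (60000/1001) = 18.018 s.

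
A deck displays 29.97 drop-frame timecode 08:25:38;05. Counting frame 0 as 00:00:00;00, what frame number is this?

909235

As if non-drop at 30 labels/s: (8 × 3600 + 25 × 60 + 38) × 30 + 5 = 910145.
Minute boundaries passed: 505; those not divisible by 10: 505 − 50 = 455; dropped labels = 2 × 455 = 910.
Actual frame index = 910145 − 910 = 909235.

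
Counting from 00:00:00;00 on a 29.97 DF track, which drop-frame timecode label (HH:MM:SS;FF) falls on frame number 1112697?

Each 10-minute DF block holds 10 × 60 × 30 − 9 × 2 = 17982 frames. 1112697 ÷ 17982 → 61 full blocks, remainder 15795.
Within the partial block the first minute is 1800 frames and each further minute 1798, so 8 further minute boundaries passed. Total skipped labels = 18 × 61 + 2 × 8 = 1114.
Non-drop label index = 1112697 + 1114 = 1113811; at 30 labels/s that is 10:18:47:01, i.e. DF 10:18:47;01.

10:18:47;01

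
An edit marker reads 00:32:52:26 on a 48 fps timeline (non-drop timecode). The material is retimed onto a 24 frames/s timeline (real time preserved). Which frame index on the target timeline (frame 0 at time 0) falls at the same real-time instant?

frame 47341

Source frame index: (0×3600 + 32×60 + 52) × 48 + 26 = 94682.
Real time: 94682 / (48) = 47341/24 s.
Target frame: (47341/24) × (24) = 47341.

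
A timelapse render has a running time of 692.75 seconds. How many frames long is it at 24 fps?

Frames = 692.75 × 24 = 16626.

16626 frames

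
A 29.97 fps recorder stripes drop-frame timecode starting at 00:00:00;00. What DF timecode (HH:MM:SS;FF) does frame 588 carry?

00:00:19;18

Ten DF minutes hold 17982 frames, so frame 588 lies in block 0 (frames 0–17981) with 588 frames into that block.
The block's first minute is 1800 frames and the rest 1798 each; 588 frames reaches minute 0, so 0 × 18 + 0 × 2 = 0 labels have been skipped so far.
Adding those back, label number 588 + 0 = 588 at 30 labels/s is 19 s + 18 f = 0 h 0 min 19 s frame 18, i.e. 00:00:19;18.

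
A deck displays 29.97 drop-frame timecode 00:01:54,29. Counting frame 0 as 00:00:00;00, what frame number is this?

As if non-drop at 30 labels/s: (0 × 3600 + 1 × 60 + 54) × 30 + 29 = 3449.
Minute boundaries passed: 1; those not divisible by 10: 1 − 0 = 1; dropped labels = 2 × 1 = 2.
Actual frame index = 3449 − 2 = 3447.

3447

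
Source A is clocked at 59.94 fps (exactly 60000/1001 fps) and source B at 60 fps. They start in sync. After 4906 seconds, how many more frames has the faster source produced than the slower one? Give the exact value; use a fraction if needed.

A emits 60000/1001 × 4906 = 26760000/91 frames; B emits 60 × 4906 = 294360.
Difference = 26760/91 frames (≈ 294.0659); B is ahead of A.

26760/91 frames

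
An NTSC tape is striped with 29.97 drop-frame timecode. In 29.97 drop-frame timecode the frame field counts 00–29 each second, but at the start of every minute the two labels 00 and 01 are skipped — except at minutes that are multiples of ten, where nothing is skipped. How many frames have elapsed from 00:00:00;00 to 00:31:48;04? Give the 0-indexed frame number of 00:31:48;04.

As if non-drop at 30 labels/s: (0 × 3600 + 31 × 60 + 48) × 30 + 4 = 57244.
Minute boundaries passed: 31; those not divisible by 10: 31 − 3 = 28; dropped labels = 2 × 28 = 56.
Actual frame index = 57244 − 56 = 57188.

57188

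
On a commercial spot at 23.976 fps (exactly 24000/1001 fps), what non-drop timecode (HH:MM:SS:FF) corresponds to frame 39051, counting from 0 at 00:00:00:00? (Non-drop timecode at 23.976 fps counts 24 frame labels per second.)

00:27:07:03

39051 ÷ 24 = 1627 full seconds, remainder 3 frames.
1627 s = 0 h 27 min 7 s.
Timecode: 00:27:07:03.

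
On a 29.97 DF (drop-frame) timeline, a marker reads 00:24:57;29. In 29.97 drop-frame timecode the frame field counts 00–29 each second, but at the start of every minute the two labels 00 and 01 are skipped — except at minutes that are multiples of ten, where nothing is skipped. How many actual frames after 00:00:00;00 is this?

As if non-drop at 30 labels/s: (0 × 3600 + 24 × 60 + 57) × 30 + 29 = 44939.
Minute boundaries passed: 24; those not divisible by 10: 24 − 2 = 22; dropped labels = 2 × 22 = 44.
Actual frame index = 44939 − 44 = 44895.

44895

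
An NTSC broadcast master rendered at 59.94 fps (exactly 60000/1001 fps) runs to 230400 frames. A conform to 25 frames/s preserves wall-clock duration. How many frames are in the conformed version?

96096 frames

Target frames = source frames × (target rate / source rate) = 230400 × (25)/(60000/1001) = 230400 × 1001/2400 = 96096.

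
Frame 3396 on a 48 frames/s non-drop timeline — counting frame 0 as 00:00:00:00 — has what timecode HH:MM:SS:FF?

00:01:10:36

3396 ÷ 48 = 70 full seconds, remainder 36 frames.
70 s = 0 h 1 min 10 s.
Timecode: 00:01:10:36.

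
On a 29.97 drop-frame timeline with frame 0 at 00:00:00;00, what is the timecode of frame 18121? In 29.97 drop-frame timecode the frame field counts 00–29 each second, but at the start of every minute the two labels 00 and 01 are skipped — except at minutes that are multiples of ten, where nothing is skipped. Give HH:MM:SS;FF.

Each 10-minute DF block holds 10 × 60 × 30 − 9 × 2 = 17982 frames. 18121 ÷ 17982 → 1 full block, remainder 139.
Within the partial block the first minute is 1800 frames and each further minute 1798, so 0 further minute boundaries passed. Total skipped labels = 18 × 1 + 2 × 0 = 18.
Non-drop label index = 18121 + 18 = 18139; at 30 labels/s that is 00:10:04:19, i.e. DF 00:10:04;19.

00:10:04;19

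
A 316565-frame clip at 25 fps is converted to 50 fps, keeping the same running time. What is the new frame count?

633130 frames

Target frames = source frames × (target rate / source rate) = 316565 × (50)/(25) = 316565 × 2 = 633130.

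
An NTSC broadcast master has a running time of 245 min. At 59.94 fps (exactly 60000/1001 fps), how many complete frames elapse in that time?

881118 frames

245 min = 14700 s.
Frames = 14700 × 60000/1001 = 126000000/143 ≈ 881118.8811.
Complete frames: 881118.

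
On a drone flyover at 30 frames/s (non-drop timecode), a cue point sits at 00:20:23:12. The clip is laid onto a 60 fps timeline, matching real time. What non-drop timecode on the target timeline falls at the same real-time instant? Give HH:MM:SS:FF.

Source frame index: (0×3600 + 20×60 + 23) × 30 + 12 = 36702.
Real time: 36702 / (30) = 6117/5 s.
Target frame: (6117/5) × (60) = 73404.
At 60 labels/s: frame 73404 → 00:20:23:24.

00:20:23:24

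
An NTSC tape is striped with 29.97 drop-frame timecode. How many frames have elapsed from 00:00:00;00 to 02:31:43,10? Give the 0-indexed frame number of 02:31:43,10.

Complete 10-minute blocks: 15, each 17982 frames → 269730.
Remaining 1 whole minute in the current block: 1800 + 0 × 1798 = 1800 frames.
Within the current minute: 43 × 30 + 10 − 2 = 1298 (labels ;00/;01 skipped at this minute). Total = 269730 + 1800 + 1298 = 272828.

272828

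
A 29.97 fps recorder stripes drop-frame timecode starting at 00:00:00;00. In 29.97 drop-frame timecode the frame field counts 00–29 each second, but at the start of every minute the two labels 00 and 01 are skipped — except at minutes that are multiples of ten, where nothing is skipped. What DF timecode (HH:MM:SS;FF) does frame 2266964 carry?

Ten DF minutes hold 17982 frames, so frame 2266964 lies in block 126 (frames 2265732–2283713) with 1232 frames into that block.
The block's first minute is 1800 frames and the rest 1798 each; 1232 frames reaches minute 0, so 126 × 18 + 0 × 2 = 2268 labels have been skipped so far.
Adding those back, label number 2266964 + 2268 = 2269232 at 30 labels/s is 75641 s + 2 f = 21 h 0 min 41 s frame 2, i.e. 21:00:41;02.

21:00:41;02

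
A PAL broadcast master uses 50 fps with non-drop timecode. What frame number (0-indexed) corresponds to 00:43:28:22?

frame 130422

Total seconds to the label: (0 × 3600 + 43 × 60 + 28) = 2608.
Frame index = 2608 × 50 + 22 = 130422.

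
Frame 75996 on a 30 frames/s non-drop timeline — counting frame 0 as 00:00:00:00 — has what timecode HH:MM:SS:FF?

00:42:13:06

75996 ÷ 30 = 2533 full seconds, remainder 6 frames.
2533 s = 0 h 42 min 13 s.
Timecode: 00:42:13:06.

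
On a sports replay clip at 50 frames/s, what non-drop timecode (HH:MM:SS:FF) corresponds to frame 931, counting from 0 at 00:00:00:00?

00:00:18:31

931 ÷ 50 = 18 full seconds, remainder 31 frames.
18 s = 0 h 0 min 18 s.
Timecode: 00:00:18:31.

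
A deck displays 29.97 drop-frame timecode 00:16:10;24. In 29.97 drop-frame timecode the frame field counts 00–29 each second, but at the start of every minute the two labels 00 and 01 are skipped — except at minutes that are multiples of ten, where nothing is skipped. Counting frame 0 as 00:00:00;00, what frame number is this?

29094

Complete 10-minute blocks: 1, each 17982 frames → 17982.
Remaining 6 whole minutes in the current block: 1800 + 5 × 1798 = 10790 frames.
Within the current minute: 10 × 30 + 24 − 2 = 322 (labels ;00/;01 skipped at this minute). Total = 17982 + 10790 + 322 = 29094.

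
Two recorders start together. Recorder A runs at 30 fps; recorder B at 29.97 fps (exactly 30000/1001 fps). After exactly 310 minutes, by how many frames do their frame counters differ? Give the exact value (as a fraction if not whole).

558000/1001 frames

310 min = 18600 s.
A emits 30 × 18600 = 558000 frames; B emits 30000/1001 × 18600 = 558000000/1001.
Difference = 558000/1001 frames (≈ 557.4426); B is behind A.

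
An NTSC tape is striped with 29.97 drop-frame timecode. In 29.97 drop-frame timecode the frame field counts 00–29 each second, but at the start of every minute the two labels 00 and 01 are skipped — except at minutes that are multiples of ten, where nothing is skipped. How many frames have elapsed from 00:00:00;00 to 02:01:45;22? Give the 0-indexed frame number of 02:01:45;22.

218954

As if non-drop at 30 labels/s: (2 × 3600 + 1 × 60 + 45) × 30 + 22 = 219172.
Minute boundaries passed: 121; those not divisible by 10: 121 − 12 = 109; dropped labels = 2 × 109 = 218.
Actual frame index = 219172 − 218 = 218954.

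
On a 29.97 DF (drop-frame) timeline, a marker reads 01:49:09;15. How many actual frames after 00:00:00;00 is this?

196287

Complete 10-minute blocks: 10, each 17982 frames → 179820.
Remaining 9 whole minutes in the current block: 1800 + 8 × 1798 = 16184 frames.
Within the current minute: 9 × 30 + 15 − 2 = 283 (labels ;00/;01 skipped at this minute). Total = 179820 + 16184 + 283 = 196287.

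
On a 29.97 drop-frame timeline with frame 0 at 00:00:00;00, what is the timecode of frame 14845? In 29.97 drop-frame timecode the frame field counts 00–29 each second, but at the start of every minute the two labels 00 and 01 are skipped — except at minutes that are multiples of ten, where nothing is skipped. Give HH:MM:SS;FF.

00:08:15;11

Each 10-minute DF block holds 10 × 60 × 30 − 9 × 2 = 17982 frames. 14845 ÷ 17982 → 0 full blocks, remainder 14845.
Within the partial block the first minute is 1800 frames and each further minute 1798, so 8 further minute boundaries passed. Total skipped labels = 18 × 0 + 2 × 8 = 16.
Non-drop label index = 14845 + 16 = 14861; at 30 labels/s that is 00:08:15:11, i.e. DF 00:08:15;11.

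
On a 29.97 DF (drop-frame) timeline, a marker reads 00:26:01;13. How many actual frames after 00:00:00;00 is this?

46795

As if non-drop at 30 labels/s: (0 × 3600 + 26 × 60 + 1) × 30 + 13 = 46843.
Minute boundaries passed: 26; those not divisible by 10: 26 − 2 = 24; dropped labels = 2 × 24 = 48.
Actual frame index = 46843 − 48 = 46795.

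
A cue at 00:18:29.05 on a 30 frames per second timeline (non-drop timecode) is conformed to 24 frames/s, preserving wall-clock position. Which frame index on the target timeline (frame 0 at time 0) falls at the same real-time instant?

frame 26620

Source frame index: (0×3600 + 18×60 + 29) × 30 + 5 = 33275.
Real time: 33275 / (30) = 6655/6 s.
Target frame: (6655/6) × (24) = 26620.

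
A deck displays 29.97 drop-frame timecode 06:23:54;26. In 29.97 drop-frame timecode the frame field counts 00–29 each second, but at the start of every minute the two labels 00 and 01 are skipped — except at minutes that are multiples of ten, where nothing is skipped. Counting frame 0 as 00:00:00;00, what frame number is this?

As if non-drop at 30 labels/s: (6 × 3600 + 23 × 60 + 54) × 30 + 26 = 691046.
Minute boundaries passed: 383; those not divisible by 10: 383 − 38 = 345; dropped labels = 2 × 345 = 690.
Actual frame index = 691046 − 690 = 690356.

690356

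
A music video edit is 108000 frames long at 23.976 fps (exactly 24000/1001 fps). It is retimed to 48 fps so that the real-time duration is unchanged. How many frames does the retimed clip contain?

Target frames = source frames × (target rate / source rate) = 108000 × (48)/(24000/1001) = 108000 × 1001/500 = 216216.

216216 frames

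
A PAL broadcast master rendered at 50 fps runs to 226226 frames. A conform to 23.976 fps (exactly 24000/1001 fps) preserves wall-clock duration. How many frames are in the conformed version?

108480 frames

Target frames = source frames × (target rate / source rate) = 226226 × (24000/1001)/(50) = 226226 × 480/1001 = 108480.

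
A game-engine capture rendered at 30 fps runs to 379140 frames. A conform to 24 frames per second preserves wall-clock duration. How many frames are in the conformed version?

303312 frames

Target frames = source frames × (target rate / source rate) = 379140 × (24)/(30) = 379140 × 4/5 = 303312.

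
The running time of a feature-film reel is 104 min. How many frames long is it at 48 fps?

104 min = 6240 s.
Frames = 6240 × 48 = 299520.

299520 frames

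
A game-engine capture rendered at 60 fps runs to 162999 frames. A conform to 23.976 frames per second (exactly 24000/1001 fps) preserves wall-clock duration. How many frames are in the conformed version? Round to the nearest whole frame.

65134 frames

Frames at target rate = 162999 × (24000/1001) / (60) = 65199600/1001 ≈ 65134.466.
Nearest whole frame: 65134.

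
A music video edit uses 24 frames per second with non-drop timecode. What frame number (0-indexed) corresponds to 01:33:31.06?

Total seconds to the label: (1 × 3600 + 33 × 60 + 31) = 5611.
Frame index = 5611 × 24 + 6 = 134670.

134670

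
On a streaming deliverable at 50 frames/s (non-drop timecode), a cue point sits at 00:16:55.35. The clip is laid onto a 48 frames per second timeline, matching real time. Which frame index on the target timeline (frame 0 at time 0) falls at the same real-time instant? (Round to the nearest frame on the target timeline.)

Source frame index: (0×3600 + 16×60 + 55) × 50 + 35 = 50785.
Real time: 50785 / (50) = 10157/10 s.
Target frame: (10157/10) × (48) = 243768/5 ≈ 48753.600 → 48754.

frame 48754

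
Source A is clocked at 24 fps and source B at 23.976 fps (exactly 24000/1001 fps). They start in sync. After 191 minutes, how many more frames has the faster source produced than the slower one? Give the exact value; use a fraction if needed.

191 min = 11460 s.
A emits 24 × 11460 = 275040 frames; B emits 24000/1001 × 11460 = 275040000/1001.
Difference = 275040/1001 frames (≈ 274.7652); B is behind A.

275040/1001 frames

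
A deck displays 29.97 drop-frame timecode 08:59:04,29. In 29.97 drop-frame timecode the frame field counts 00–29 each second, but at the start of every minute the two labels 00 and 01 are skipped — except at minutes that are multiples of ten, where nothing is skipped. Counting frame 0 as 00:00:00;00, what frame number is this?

Complete 10-minute blocks: 53, each 17982 frames → 953046.
Remaining 9 whole minutes in the current block: 1800 + 8 × 1798 = 16184 frames.
Within the current minute: 4 × 30 + 29 − 2 = 147 (labels ;00/;01 skipped at this minute). Total = 953046 + 16184 + 147 = 969377.

969377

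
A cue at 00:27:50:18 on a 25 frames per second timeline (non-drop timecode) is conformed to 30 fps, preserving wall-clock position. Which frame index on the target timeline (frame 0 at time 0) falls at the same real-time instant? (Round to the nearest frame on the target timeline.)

frame 50122

Source frame index: (0×3600 + 27×60 + 50) × 25 + 18 = 41768.
Real time: 41768 / (25) = 41768/25 s.
Target frame: (41768/25) × (30) = 250608/5 ≈ 50121.600 → 50122.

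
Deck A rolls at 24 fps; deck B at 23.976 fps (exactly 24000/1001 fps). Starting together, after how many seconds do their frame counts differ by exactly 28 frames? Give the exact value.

7007/6 seconds

The gap grows by |24000/1001 − 24| = 24/1001 frames per second.
Time for a 28-frame gap: 28 ÷ (24/1001) = 7007/6 s.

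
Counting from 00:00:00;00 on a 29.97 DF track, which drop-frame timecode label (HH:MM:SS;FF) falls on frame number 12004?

00:06:40;16

Ten DF minutes hold 17982 frames, so frame 12004 lies in block 0 (frames 0–17981) with 12004 frames into that block.
The block's first minute is 1800 frames and the rest 1798 each; 12004 frames reaches minute 6, so 0 × 18 + 6 × 2 = 12 labels have been skipped so far.
Adding those back, label number 12004 + 12 = 12016 at 30 labels/s is 400 s + 16 f = 0 h 6 min 40 s frame 16, i.e. 00:06:40;16.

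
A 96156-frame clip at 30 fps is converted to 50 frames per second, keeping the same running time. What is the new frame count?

Target frames = source frames × (target rate / source rate) = 96156 × (50)/(30) = 96156 × 5/3 = 160260.

160260 frames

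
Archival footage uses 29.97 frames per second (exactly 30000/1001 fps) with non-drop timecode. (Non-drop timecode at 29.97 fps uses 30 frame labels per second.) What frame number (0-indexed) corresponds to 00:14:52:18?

frame 26778

Total seconds to the label: (0 × 3600 + 14 × 60 + 52) = 892.
Frame index = 892 × 30 + 18 = 26778.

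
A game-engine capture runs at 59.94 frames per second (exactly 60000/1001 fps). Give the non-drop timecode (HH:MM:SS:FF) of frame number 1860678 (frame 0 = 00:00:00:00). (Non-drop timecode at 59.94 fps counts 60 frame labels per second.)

08:36:51:18

1860678 ÷ 60 = 31011 full seconds, remainder 18 frames.
31011 s = 8 h 36 min 51 s.
Timecode: 08:36:51:18.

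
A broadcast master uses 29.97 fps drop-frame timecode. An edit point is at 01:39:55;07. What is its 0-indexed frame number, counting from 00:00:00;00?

Complete 10-minute blocks: 9, each 17982 frames → 161838.
Remaining 9 whole minutes in the current block: 1800 + 8 × 1798 = 16184 frames.
Within the current minute: 55 × 30 + 7 − 2 = 1655 (labels ;00/;01 skipped at this minute). Total = 161838 + 16184 + 1655 = 179677.

179677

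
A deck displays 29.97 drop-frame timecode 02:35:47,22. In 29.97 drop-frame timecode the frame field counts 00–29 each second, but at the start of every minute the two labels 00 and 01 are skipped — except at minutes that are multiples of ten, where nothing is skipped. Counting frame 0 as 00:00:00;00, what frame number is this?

280152

Complete 10-minute blocks: 15, each 17982 frames → 269730.
Remaining 5 whole minutes in the current block: 1800 + 4 × 1798 = 8992 frames.
Within the current minute: 47 × 30 + 22 − 2 = 1430 (labels ;00/;01 skipped at this minute). Total = 269730 + 8992 + 1430 = 280152.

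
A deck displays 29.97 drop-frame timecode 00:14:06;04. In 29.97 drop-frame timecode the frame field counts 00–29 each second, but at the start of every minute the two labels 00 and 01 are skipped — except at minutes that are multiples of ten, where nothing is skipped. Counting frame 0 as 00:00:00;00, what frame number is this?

25358

Complete 10-minute blocks: 1, each 17982 frames → 17982.
Remaining 4 whole minutes in the current block: 1800 + 3 × 1798 = 7194 frames.
Within the current minute: 6 × 30 + 4 − 2 = 182 (labels ;00/;01 skipped at this minute). Total = 17982 + 7194 + 182 = 25358.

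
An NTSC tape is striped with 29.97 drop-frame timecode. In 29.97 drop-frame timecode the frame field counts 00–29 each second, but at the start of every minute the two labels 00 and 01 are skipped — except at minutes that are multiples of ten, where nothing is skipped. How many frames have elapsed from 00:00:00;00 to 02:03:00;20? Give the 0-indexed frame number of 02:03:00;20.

221198

As if non-drop at 30 labels/s: (2 × 3600 + 3 × 60 + 0) × 30 + 20 = 221420.
Minute boundaries passed: 123; those not divisible by 10: 123 − 12 = 111; dropped labels = 2 × 111 = 222.
Actual frame index = 221420 − 222 = 221198.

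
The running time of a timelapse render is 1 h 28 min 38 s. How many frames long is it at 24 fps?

1 h 28 min 38 s = 5318 s.
Frames = 5318 × 24 = 127632.

127632 frames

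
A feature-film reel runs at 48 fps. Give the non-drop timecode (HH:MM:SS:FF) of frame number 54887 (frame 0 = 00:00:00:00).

00:19:03:23

54887 ÷ 48 = 1143 full seconds, remainder 23 frames.
1143 s = 0 h 19 min 3 s.
Timecode: 00:19:03:23.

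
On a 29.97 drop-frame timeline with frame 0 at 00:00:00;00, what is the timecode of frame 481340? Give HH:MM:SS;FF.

04:27:40;22

Ten DF minutes hold 17982 frames, so frame 481340 lies in block 26 (frames 467532–485513) with 13808 frames into that block.
The block's first minute is 1800 frames and the rest 1798 each; 13808 frames reaches minute 7, so 26 × 18 + 7 × 2 = 482 labels have been skipped so far.
Adding those back, label number 481340 + 482 = 481822 at 30 labels/s is 16060 s + 22 f = 4 h 27 min 40 s frame 22, i.e. 04:27:40;22.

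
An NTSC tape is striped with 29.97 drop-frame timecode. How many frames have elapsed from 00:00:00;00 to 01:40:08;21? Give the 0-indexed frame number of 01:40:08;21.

Complete 10-minute blocks: 10, each 17982 frames → 179820.
Remaining 0 whole minutes in the current block: 0 frames.
Within the current minute: 8 × 30 + 21 = 261. Total = 179820 + 0 + 261 = 180081.

180081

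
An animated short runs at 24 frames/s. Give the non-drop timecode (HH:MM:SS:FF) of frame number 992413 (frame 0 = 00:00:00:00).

11:29:10:13

992413 ÷ 24 = 41350 full seconds, remainder 13 frames.
41350 s = 11 h 29 min 10 s.
Timecode: 11:29:10:13.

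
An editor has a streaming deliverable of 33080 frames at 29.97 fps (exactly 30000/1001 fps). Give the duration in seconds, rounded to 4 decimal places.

Running time = 33080 × 1001/30000 = 827827/750 s ≈ 1103.7693 s.

1103.7693 seconds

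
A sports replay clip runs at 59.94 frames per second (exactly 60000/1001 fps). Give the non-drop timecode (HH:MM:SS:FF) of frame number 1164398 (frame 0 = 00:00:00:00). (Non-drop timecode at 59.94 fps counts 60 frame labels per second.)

05:23:26:38

1164398 ÷ 60 = 19406 full seconds, remainder 38 frames.
19406 s = 5 h 23 min 26 s.
Timecode: 05:23:26:38.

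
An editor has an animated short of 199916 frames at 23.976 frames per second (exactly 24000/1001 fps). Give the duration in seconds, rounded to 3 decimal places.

Running time = 199916 × 1001/24000 = 50028979/6000 s ≈ 8338.163 s.

8338.163 seconds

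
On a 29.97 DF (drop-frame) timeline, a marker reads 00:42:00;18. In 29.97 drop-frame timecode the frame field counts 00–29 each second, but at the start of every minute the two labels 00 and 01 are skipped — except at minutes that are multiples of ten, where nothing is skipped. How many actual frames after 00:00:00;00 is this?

Complete 10-minute blocks: 4, each 17982 frames → 71928.
Remaining 2 whole minutes in the current block: 1800 + 1 × 1798 = 3598 frames.
Within the current minute: 0 × 30 + 18 − 2 = 16 (labels ;00/;01 skipped at this minute). Total = 71928 + 3598 + 16 = 75542.

75542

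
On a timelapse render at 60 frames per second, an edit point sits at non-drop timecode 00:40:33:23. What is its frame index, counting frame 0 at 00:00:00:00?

Total seconds to the label: (0 × 3600 + 40 × 60 + 33) = 2433.
Frame index = 2433 × 60 + 23 = 146003.

146003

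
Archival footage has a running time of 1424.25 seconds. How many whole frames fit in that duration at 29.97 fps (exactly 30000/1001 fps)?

42684 frames

Frames = 1424.25 × 30000/1001 = 42727500/1001 ≈ 42684.8152.
Complete frames: 42684.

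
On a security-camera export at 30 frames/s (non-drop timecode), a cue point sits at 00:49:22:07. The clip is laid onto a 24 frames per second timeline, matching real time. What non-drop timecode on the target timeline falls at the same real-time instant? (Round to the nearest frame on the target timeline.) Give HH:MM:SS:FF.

00:49:22:06

Source frame index: (0×3600 + 49×60 + 22) × 30 + 7 = 88867.
Real time: 88867 / (30) = 88867/30 s.
Target frame: (88867/30) × (24) = 355468/5 ≈ 71093.600 → 71094.
At 24 labels/s: frame 71094 → 00:49:22:06.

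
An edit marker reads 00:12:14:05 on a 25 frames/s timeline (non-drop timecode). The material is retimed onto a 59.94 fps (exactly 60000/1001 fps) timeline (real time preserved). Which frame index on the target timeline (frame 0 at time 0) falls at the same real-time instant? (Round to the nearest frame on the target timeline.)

Source frame index: (0×3600 + 12×60 + 14) × 25 + 5 = 18355.
Real time: 18355 / (25) = 3671/5 s.
Target frame: (3671/5) × (60000/1001) = 44052000/1001 ≈ 44007.992 → 44008.

frame 44008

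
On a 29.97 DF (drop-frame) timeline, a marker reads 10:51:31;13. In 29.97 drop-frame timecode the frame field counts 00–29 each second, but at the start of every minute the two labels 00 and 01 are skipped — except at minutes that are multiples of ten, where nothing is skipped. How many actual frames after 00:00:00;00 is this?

1171571

As if non-drop at 30 labels/s: (10 × 3600 + 51 × 60 + 31) × 30 + 13 = 1172743.
Minute boundaries passed: 651; those not divisible by 10: 651 − 65 = 586; dropped labels = 2 × 586 = 1172.
Actual frame index = 1172743 − 1172 = 1171571.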